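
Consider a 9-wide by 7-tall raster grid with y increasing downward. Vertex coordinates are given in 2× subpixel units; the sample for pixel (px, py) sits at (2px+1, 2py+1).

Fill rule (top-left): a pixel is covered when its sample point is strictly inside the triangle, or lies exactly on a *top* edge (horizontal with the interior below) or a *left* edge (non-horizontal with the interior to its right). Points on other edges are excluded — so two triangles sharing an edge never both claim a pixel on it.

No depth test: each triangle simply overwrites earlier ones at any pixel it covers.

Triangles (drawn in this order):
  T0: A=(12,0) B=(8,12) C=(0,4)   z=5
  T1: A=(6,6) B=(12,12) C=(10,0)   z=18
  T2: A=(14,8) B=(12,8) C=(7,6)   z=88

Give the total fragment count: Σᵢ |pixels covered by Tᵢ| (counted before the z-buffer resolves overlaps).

T0:
  2·area = 128
  edge (12, 0)→(8, 12): d=(-4,12) right/bottom  bias=-1
  edge (8, 12)→(0, 4): d=(-8,-8) top-left  bias=+0
  edge (0, 4)→(12, 0): d=(12,-4) top-left  bias=+0
    (4,0)@(9, 1): e=[32,96,0] → X  [on edge]
    (5,0)@(11, 1): e=[8,112,8] → X
    (6,0)@(13, 1): e=[-16,128,16] → .
    (1,1)@(3, 3): e=[96,32,0] → X  [on edge]
    (2,1)@(5, 3): e=[72,48,8] → X
    (3,1)@(7, 3): e=[48,64,16] → X
    (5,1)@(11, 3): e=[0,96,32] → .  [on edge]
    (0,2)@(1, 5): e=[112,0,16] → X  [on edge]
    (5,2)@(11, 5): e=[-8,80,56] → .
    (0,3)@(1, 7): e=[104,-16,40] → .
    (1,3)@(3, 7): e=[80,0,48] → X  [on edge]
    (5,3)@(11, 7): e=[-16,64,80] → .
    (2,4)@(5, 9): e=[48,0,80] → X  [on edge]
    (4,4)@(9, 9): e=[0,32,96] → .  [on edge]
    (3,5)@(7, 11): e=[16,0,112] → X  [on edge]
    (4,6)@(9, 13): e=[-16,0,144] → .  [on edge]
  covered (18 px):
    . . . . X X . . .
    . X X X X . . . .
    X X X X X . . . .
    . X X X X . . . .
    . . X X . . . . .
    . . . X . . . . .
    . . . . . . . . .
T1:
  2·area = 60  (B↔C swapped to make it positive)
  edge (6, 6)→(10, 0): d=(4,-6) top-left  bias=+0
  edge (10, 0)→(12, 12): d=(2,12) right/bottom  bias=-1
  edge (12, 12)→(6, 6): d=(-6,-6) top-left  bias=+0
    (0,0)@(1, 1): e=[-50,110,0] → .  [on edge]
    (1,1)@(3, 3): e=[-30,90,0] → .  [on edge]
    (4,1)@(9, 3): e=[6,18,36] → X
    (5,1)@(11, 3): e=[18,-6,48] → .
    (2,2)@(5, 5): e=[-10,70,0] → .  [on edge]
    (3,2)@(7, 5): e=[2,46,12] → X
    (5,2)@(11, 5): e=[26,-2,36] → .
    (3,3)@(7, 7): e=[10,50,0] → X  [on edge]
    (5,3)@(11, 7): e=[34,2,24] → X
    (6,3)@(13, 7): e=[46,-22,36] → .
    (3,4)@(7, 9): e=[18,54,-12] → .
    (4,4)@(9, 9): e=[30,30,0] → X  [on edge]
    (5,5)@(11, 11): e=[50,10,0] → X  [on edge]
    (6,6)@(13, 13): e=[70,-10,0] → .  [on edge]
  covered (9 px):
    . . . . . . . . .
    . . . . X . . . .
    . . . X X . . . .
    . . . X X X . . .
    . . . . X X . . .
    . . . . . X . . .
    . . . . . . . . .
T2:
  2·area = 4
  edge (14, 8)→(12, 8): d=(-2,0) right/bottom  bias=-1
  edge (12, 8)→(7, 6): d=(-5,-2) top-left  bias=+0
  edge (7, 6)→(14, 8): d=(7,2) right/bottom  bias=-1
  covered (0 px):
    . . . . . . . . .
    . . . . . . . . .
    . . . . . . . . .
    . . . . . . . . .
    . . . . . . . . .
    . . . . . . . . .
    . . . . . . . . .

Final: 27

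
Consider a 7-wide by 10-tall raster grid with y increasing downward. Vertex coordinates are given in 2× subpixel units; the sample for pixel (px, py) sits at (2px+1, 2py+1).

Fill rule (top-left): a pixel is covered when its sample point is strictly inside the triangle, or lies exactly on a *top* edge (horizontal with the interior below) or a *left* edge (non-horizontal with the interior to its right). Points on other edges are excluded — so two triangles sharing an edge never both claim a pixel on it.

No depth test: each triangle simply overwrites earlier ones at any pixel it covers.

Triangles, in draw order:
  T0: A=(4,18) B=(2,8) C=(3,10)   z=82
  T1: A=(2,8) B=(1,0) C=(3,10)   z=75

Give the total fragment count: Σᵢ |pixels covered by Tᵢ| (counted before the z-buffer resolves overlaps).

T0:
  2·area = 6
  edge (4, 18)→(2, 8): d=(-2,-10) top-left  bias=+0
  edge (2, 8)→(3, 10): d=(1,2) right/bottom  bias=-1
  edge (3, 10)→(4, 18): d=(1,8) right/bottom  bias=-1
    (0,1)@(1, 3): e=[0,-3,9] → ·  [on edge]
    (1,5)@(3, 11): e=[4,1,1] → █
    (2,5)@(5, 11): e=[24,-3,-15] → ·
    (1,6)@(3, 13): e=[0,3,3] → █  [on edge]
    (2,6)@(5, 13): e=[20,-1,-13] → ·
    (1,7)@(3, 15): e=[-4,5,5] → ·
  covered (2 px):
    · · · · · · ·
    · · · · · · ·
    · · · · · · ·
    · · · · · · ·
    · · · · · · ·
    · █ · · · · ·
    · █ · · · · ·
    · · · · · · ·
    · · · · · · ·
    · · · · · · ·
T1:
  2·area = 6
  edge (2, 8)→(1, 0): d=(-1,-8) top-left  bias=+0
  edge (1, 0)→(3, 10): d=(2,10) right/bottom  bias=-1
  edge (3, 10)→(2, 8): d=(-1,-2) top-left  bias=+0
  covered (0 px):
    · · · · · · ·
    · · · · · · ·
    · · · · · · ·
    · · · · · · ·
    · · · · · · ·
    · · · · · · ·
    · · · · · · ·
    · · · · · · ·
    · · · · · · ·
    · · · · · · ·

Final: 2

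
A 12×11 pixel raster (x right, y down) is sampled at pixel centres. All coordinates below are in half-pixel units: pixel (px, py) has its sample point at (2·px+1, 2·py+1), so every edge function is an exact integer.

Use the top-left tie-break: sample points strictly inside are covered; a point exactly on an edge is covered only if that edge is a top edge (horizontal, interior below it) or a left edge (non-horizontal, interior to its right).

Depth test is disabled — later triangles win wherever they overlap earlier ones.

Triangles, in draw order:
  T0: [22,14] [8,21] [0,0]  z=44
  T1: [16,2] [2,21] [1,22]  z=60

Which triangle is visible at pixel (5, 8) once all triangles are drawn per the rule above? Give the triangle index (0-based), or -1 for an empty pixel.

T0:
  2·area = 350
  edge (22, 14)→(8, 21): d=(-14,7) right/bottom  bias=-1
  edge (8, 21)→(0, 0): d=(-8,-21) top-left  bias=+0
  edge (0, 0)→(22, 14): d=(22,14) right/bottom  bias=-1
    (0,0)@(1, 1): e=[329,13,8] → X
    (1,0)@(3, 1): e=[315,55,-20] → .
    (0,1)@(1, 3): e=[301,-3,52] → .
    (1,1)@(3, 3): e=[287,39,24] → X
    (2,1)@(5, 3): e=[273,81,-4] → .
    (1,2)@(3, 5): e=[259,23,68] → X
    (2,2)@(5, 5): e=[245,65,40] → X
    (3,2)@(7, 5): e=[231,107,12] → X
    (4,2)@(9, 5): e=[217,149,-16] → .
    (1,3)@(3, 7): e=[231,7,112] → X
    (4,3)@(9, 7): e=[189,133,28] → X
    (5,3)@(11, 7): e=[175,175,0] → .  [on edge]
  covered (43 px):
    X . . . . . . . . . . .
    . X . . . . . . . . . .
    . X X X . . . . . . . .
    . X X X X . . . . . . .
    . . X X X X X . . . . .
    . . X X X X X X X . . .
    . . X X X X X X X X . .
    . . . X X X X X X X . .
    . . . X X X X X . . . .
    . . . . X X . . . . . .
    . . . . . . . . . . . .
T1:
  2·area = 5
  edge (16, 2)→(2, 21): d=(-14,19) right/bottom  bias=-1
  edge (2, 21)→(1, 22): d=(-1,1) right/bottom  bias=-1
  edge (1, 22)→(16, 2): d=(15,-20) top-left  bias=+0
  covered (0 px):
    . . . . . . . . . . . .
    . . . . . . . . . . . .
    . . . . . . . . . . . .
    . . . . . . . . . . . .
    . . . . . . . . . . . .
    . . . . . . . . . . . .
    . . . . . . . . . . . .
    . . . . . . . . . . . .
    . . . . . . . . . . . .
    . . . . . . . . . . . .
    . . . . . . . . . . . .

Z-buffer (winner per pixel, '.' = empty):
  0 . . . . . . . . . . .
  . 0 . . . . . . . . . .
  . 0 0 0 . . . . . . . .
  . 0 0 0 0 . . . . . . .
  . . 0 0 0 0 0 . . . . .
  . . 0 0 0 0 0 0 0 . . .
  . . 0 0 0 0 0 0 0 0 . .
  . . . 0 0 0 0 0 0 0 . .
  . . . 0 0 0 0 0 . . . .
  . . . . 0 0 . . . . . .
  . . . . . . . . . . . .

Answer: 0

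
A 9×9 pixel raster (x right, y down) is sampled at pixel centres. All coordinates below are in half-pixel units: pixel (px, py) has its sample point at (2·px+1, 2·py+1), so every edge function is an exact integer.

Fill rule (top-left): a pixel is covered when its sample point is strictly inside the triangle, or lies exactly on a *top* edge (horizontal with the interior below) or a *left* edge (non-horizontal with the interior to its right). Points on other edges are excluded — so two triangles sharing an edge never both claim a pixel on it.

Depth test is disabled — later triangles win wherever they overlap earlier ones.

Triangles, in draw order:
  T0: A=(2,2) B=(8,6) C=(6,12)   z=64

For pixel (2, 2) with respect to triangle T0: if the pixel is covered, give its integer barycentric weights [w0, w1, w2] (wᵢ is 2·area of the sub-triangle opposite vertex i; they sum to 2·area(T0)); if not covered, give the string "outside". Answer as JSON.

T0:
  2·area = 44
  edge (2, 2)→(8, 6): d=(6,4) right/bottom  bias=-1
  edge (8, 6)→(6, 12): d=(-2,6) right/bottom  bias=-1
  edge (6, 12)→(2, 2): d=(-4,-10) top-left  bias=+0
    (1,1)@(3, 3): e=[2,36,6] → █
    (2,1)@(5, 3): e=[-6,24,26] → ·
    (4,1)@(9, 3): e=[-22,0,66] → ·  [on edge]
    (1,2)@(3, 5): e=[14,32,-2] → ·
    (2,2)@(5, 5): e=[6,20,18] → █
    (3,2)@(7, 5): e=[-2,8,38] → ·
    (2,3)@(5, 7): e=[18,16,10] → █
    (3,3)@(7, 7): e=[10,4,30] → █
    (4,3)@(9, 7): e=[2,-8,50] → ·
    (2,4)@(5, 9): e=[30,12,2] → █
    (3,4)@(7, 9): e=[22,0,22] → ·  [on edge]
    (2,5)@(5, 11): e=[42,8,-6] → ·
    (2,7)@(5, 15): e=[66,0,-22] → ·  [on edge]
  covered (5 px):
    · · · · · · · · ·
    · █ · · · · · · ·
    · · █ · · · · · ·
    · · █ █ · · · · ·
    · · █ · · · · · ·
    · · · · · · · · ·
    · · · · · · · · ·
    · · · · · · · · ·
    · · · · · · · · ·

Result: [20,18,6]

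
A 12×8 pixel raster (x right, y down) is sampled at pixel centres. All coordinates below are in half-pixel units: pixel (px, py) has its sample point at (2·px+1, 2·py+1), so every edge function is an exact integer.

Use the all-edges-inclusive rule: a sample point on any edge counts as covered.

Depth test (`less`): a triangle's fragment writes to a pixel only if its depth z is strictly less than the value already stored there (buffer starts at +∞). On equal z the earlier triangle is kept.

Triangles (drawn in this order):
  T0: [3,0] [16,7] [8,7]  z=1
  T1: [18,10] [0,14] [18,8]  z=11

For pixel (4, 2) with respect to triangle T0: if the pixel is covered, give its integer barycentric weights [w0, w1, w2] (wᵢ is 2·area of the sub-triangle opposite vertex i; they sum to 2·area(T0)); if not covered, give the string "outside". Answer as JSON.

T0:
  2·area = 56
  edge (3, 0)→(16, 7): d=(13,7) inclusive
  edge (16, 7)→(8, 7): d=(-8,0) inclusive
  edge (8, 7)→(3, 0): d=(-5,-7) inclusive
    (3,1)@(7, 3): e=[11,32,13] → #
    (4,1)@(9, 3): e=[-3,32,27] → ·
    (3,2)@(7, 5): e=[37,16,3] → #
    (4,2)@(9, 5): e=[23,16,17] → #
    (5,2)@(11, 5): e=[9,16,31] → #
    (6,2)@(13, 5): e=[-5,16,45] → ·
    (0,3)@(1, 7): e=[105,0,-49] → ·  [on edge]
    (1,3)@(3, 7): e=[91,0,-35] → ·  [on edge]
    (2,3)@(5, 7): e=[77,0,-21] → ·  [on edge]
    (3,3)@(7, 7): e=[63,0,-7] → ·  [on edge]
    (4,3)@(9, 7): e=[49,0,7] → #  [on edge]
    (5,3)@(11, 7): e=[35,0,21] → #  [on edge]
    (6,3)@(13, 7): e=[21,0,35] → #  [on edge]
    (7,3)@(15, 7): e=[7,0,49] → #  [on edge]
    (8,3)@(17, 7): e=[-7,0,63] → ·  [on edge]
    (9,3)@(19, 7): e=[-21,0,77] → ·  [on edge]
    (10,3)@(21, 7): e=[-35,0,91] → ·  [on edge]
    (11,3)@(23, 7): e=[-49,0,105] → ·  [on edge]
  covered (8 px):
    · · · · · · · · · · · ·
    · · · # · · · · · · · ·
    · · · # # # · · · · · ·
    · · · · # # # # · · · ·
    · · · · · · · · · · · ·
    · · · · · · · · · · · ·
    · · · · · · · · · · · ·
    · · · · · · · · · · · ·
T1:
  2·area = 36
  edge (18, 10)→(0, 14): d=(-18,4) inclusive
  edge (0, 14)→(18, 8): d=(18,-6) inclusive
  edge (18, 8)→(18, 10): d=(0,2) inclusive
    (10,3)@(21, 7): e=[42,0,-6] → ·  [on edge]
    (7,4)@(15, 9): e=[30,0,6] → #  [on edge]
    (8,4)@(17, 9): e=[22,12,2] → #
    (9,4)@(19, 9): e=[14,24,-2] → ·
    (4,5)@(9, 11): e=[18,0,18] → #  [on edge]
    (5,5)@(11, 11): e=[10,12,14] → #
    (6,5)@(13, 11): e=[2,24,10] → #
    (7,5)@(15, 11): e=[-6,36,6] → ·
    (8,5)@(17, 11): e=[-14,48,2] → ·
    (1,6)@(3, 13): e=[6,0,30] → #  [on edge]
    (2,6)@(5, 13): e=[-2,12,26] → ·
    (4,6)@(9, 13): e=[-18,36,18] → ·
  covered (6 px):
    · · · · · · · · · · · ·
    · · · · · · · · · · · ·
    · · · · · · · · · · · ·
    · · · · · · · · · · · ·
    · · · · · · · # # · · ·
    · · · · # # # · · · · ·
    · # · · · · · · · · · ·
    · · · · · · · · · · · ·

Answer: [16,17,23]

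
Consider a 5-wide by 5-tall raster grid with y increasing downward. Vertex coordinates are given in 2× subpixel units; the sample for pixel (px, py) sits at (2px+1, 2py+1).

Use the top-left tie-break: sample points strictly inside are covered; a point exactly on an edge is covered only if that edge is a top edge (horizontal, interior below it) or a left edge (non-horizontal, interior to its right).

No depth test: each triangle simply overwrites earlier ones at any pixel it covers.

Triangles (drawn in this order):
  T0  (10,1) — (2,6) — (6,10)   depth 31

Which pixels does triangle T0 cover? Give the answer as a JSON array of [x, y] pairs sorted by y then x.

T0:
  2·area = 52  (B↔C swapped to make it positive)
  edge (10, 1)→(6, 10): d=(-4,9) right/bottom  bias=-1
  edge (6, 10)→(2, 6): d=(-4,-4) top-left  bias=+0
  edge (2, 6)→(10, 1): d=(8,-5) top-left  bias=+0
    (3,1)@(7, 3): e=[19,32,1] → #
    (4,1)@(9, 3): e=[1,40,11] → #
    (0,2)@(1, 5): e=[65,0,-13] → ·  [on edge]
    (2,2)@(5, 5): e=[29,16,7] → #
    (4,2)@(9, 5): e=[-7,32,27] → ·
    (1,3)@(3, 7): e=[39,0,13] → #  [on edge]
    (4,3)@(9, 7): e=[-15,24,43] → ·
    (1,4)@(3, 9): e=[31,-8,29] → ·
    (2,4)@(5, 9): e=[13,0,39] → #  [on edge]
    (3,4)@(7, 9): e=[-5,8,49] → ·
  covered (8 px):
    · · · · ·
    · · · # #
    · · # # ·
    · # # # ·
    · · # · ·

Result: [[3,1],[4,1],[2,2],[3,2],[1,3],[2,3],[3,3],[2,4]]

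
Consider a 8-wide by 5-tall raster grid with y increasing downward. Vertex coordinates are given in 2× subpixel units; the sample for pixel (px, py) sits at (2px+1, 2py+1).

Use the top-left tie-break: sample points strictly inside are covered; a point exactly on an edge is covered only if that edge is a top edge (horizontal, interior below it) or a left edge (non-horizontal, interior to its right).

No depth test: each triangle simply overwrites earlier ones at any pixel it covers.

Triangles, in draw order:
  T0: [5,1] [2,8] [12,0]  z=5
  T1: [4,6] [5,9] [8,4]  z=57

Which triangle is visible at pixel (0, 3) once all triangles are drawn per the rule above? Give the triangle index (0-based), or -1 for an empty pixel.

T0:
  2·area = 46  (B↔C swapped to make it positive)
  edge (5, 1)→(12, 0): d=(7,-1) top-left  bias=+0
  edge (12, 0)→(2, 8): d=(-10,8) right/bottom  bias=-1
  edge (2, 8)→(5, 1): d=(3,-7) top-left  bias=+0
    (2,0)@(5, 1): e=[0,46,0] → █  [on edge]
    (3,0)@(7, 1): e=[2,30,14] → █
    (4,0)@(9, 1): e=[4,14,28] → █
    (5,0)@(11, 1): e=[6,-2,42] → ·
    (2,1)@(5, 3): e=[14,26,6] → █
    (4,1)@(9, 3): e=[18,-6,34] → ·
    (2,2)@(5, 5): e=[28,6,12] → █
    (3,2)@(7, 5): e=[30,-10,26] → ·
    (1,3)@(3, 7): e=[40,2,4] → █
    (2,3)@(5, 7): e=[42,-14,18] → ·
    (1,4)@(3, 9): e=[54,-18,10] → ·
  covered (7 px):
    · · █ █ █ · · ·
    · · █ █ · · · ·
    · · █ · · · · ·
    · █ · · · · · ·
    · · · · · · · ·
T1:
  2·area = 14  (B↔C swapped to make it positive)
  edge (4, 6)→(8, 4): d=(4,-2) top-left  bias=+0
  edge (8, 4)→(5, 9): d=(-3,5) right/bottom  bias=-1
  edge (5, 9)→(4, 6): d=(-1,-3) top-left  bias=+0
    (1,1)@(3, 3): e=[-14,28,0] → ·  [on edge]
    (3,2)@(7, 5): e=[2,2,10] → █
    (4,2)@(9, 5): e=[6,-8,16] → ·
    (2,3)@(5, 7): e=[6,6,2] → █
    (3,3)@(7, 7): e=[10,-4,8] → ·
    (2,4)@(5, 9): e=[14,0,0] → ·  [on edge]
  covered (2 px):
    · · · · · · · ·
    · · · · · · · ·
    · · · █ · · · ·
    · · █ · · · · ·
    · · · · · · · ·

Z-buffer (winner per pixel, '.' = empty):
  . . 0 0 0 . . .
  . . 0 0 . . . .
  . . 0 1 . . . .
  . 0 1 . . . . .
  . . . . . . . .

Final: -1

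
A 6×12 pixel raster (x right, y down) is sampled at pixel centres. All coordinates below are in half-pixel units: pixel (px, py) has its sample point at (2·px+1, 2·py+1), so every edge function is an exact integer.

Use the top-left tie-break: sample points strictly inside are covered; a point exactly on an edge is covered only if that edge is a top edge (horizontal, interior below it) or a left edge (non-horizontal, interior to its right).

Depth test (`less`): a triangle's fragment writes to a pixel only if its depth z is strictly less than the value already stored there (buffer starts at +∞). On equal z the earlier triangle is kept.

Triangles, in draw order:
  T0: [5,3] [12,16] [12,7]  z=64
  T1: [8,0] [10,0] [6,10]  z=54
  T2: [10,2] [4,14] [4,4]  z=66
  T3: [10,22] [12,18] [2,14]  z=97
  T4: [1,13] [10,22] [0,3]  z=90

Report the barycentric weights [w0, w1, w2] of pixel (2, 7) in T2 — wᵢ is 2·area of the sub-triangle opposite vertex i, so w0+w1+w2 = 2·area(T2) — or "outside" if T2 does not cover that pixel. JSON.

T0:
  2·area = 63  (B↔C swapped to make it positive)
  edge (5, 3)→(12, 7): d=(7,4) right/bottom  bias=-1
  edge (12, 7)→(12, 16): d=(0,9) right/bottom  bias=-1
  edge (12, 16)→(5, 3): d=(-7,-13) top-left  bias=+0
    (2,1)@(5, 3): e=[0,63,0] → ·  [on edge]
    (3,2)@(7, 5): e=[6,45,12] → #
    (4,2)@(9, 5): e=[-2,27,38] → ·
    (3,3)@(7, 7): e=[20,45,-2] → ·
    (4,3)@(9, 7): e=[12,27,24] → #
    (5,3)@(11, 7): e=[4,9,50] → #
    (4,4)@(9, 9): e=[26,27,10] → #
    (4,5)@(9, 11): e=[40,27,-4] → ·
    (5,5)@(11, 11): e=[32,9,22] → #
    (5,6)@(11, 13): e=[46,9,8] → #
    (5,7)@(11, 15): e=[60,9,-6] → ·
  covered (7 px):
    · · · · · ·
    · · · · · ·
    · · · # · ·
    · · · · # #
    · · · · # #
    · · · · · #
    · · · · · #
    · · · · · ·
    · · · · · ·
    · · · · · ·
    · · · · · ·
    · · · · · ·
T1:
  2·area = 20
  edge (8, 0)→(10, 0): d=(2,0) top-left  bias=+0
  edge (10, 0)→(6, 10): d=(-4,10) right/bottom  bias=-1
  edge (6, 10)→(8, 0): d=(2,-10) top-left  bias=+0
    (4,0)@(9, 1): e=[2,6,12] → #
    (5,0)@(11, 1): e=[2,-14,32] → ·
    (4,1)@(9, 3): e=[6,-2,16] → ·
    (3,2)@(7, 5): e=[10,10,0] → #  [on edge]
    (4,2)@(9, 5): e=[10,-10,20] → ·
    (3,3)@(7, 7): e=[14,2,4] → #
    (4,3)@(9, 7): e=[14,-18,24] → ·
    (3,4)@(7, 9): e=[18,-6,8] → ·
    (2,7)@(5, 15): e=[30,-10,0] → ·  [on edge]
  covered (3 px):
    · · · · # ·
    · · · · · ·
    · · · # · ·
    · · · # · ·
    · · · · · ·
    · · · · · ·
    · · · · · ·
    · · · · · ·
    · · · · · ·
    · · · · · ·
    · · · · · ·
    · · · · · ·
T2:
  2·area = 60
  edge (10, 2)→(4, 14): d=(-6,12) right/bottom  bias=-1
  edge (4, 14)→(4, 4): d=(0,-10) top-left  bias=+0
  edge (4, 4)→(10, 2): d=(6,-2) top-left  bias=+0
    (3,1)@(7, 3): e=[30,30,0] → #  [on edge]
    (4,1)@(9, 3): e=[6,50,4] → #
    (5,1)@(11, 3): e=[-18,70,8] → ·
    (0,2)@(1, 5): e=[90,-30,0] → ·  [on edge]
    (2,2)@(5, 5): e=[42,10,8] → #
    (4,2)@(9, 5): e=[-6,50,16] → ·
    (2,3)@(5, 7): e=[30,10,20] → #
    (4,3)@(9, 7): e=[-18,50,28] → ·
    (2,4)@(5, 9): e=[18,10,32] → #
    (3,4)@(7, 9): e=[-6,30,36] → ·
    (2,5)@(5, 11): e=[6,10,44] → #
    (3,5)@(7, 11): e=[-18,30,48] → ·
  covered (8 px):
    · · · · · ·
    · · · # # ·
    · · # # · ·
    · · # # · ·
    · · # · · ·
    · · # · · ·
    · · · · · ·
    · · · · · ·
    · · · · · ·
    · · · · · ·
    · · · · · ·
    · · · · · ·
T3:
  2·area = 48  (B↔C swapped to make it positive)
  edge (10, 22)→(2, 14): d=(-8,-8) top-left  bias=+0
  edge (2, 14)→(12, 18): d=(10,4) right/bottom  bias=-1
  edge (12, 18)→(10, 22): d=(-2,4) right/bottom  bias=-1
    (0,6)@(1, 13): e=[0,-6,54] → ·  [on edge]
    (1,7)@(3, 15): e=[0,6,42] → #  [on edge]
    (2,7)@(5, 15): e=[16,-2,34] → ·
    (1,8)@(3, 17): e=[-16,26,38] → ·
    (2,8)@(5, 17): e=[0,18,30] → #  [on edge]
    (3,8)@(7, 17): e=[16,10,22] → #
    (4,8)@(9, 17): e=[32,2,14] → #
    (5,8)@(11, 17): e=[48,-6,6] → ·
    (2,9)@(5, 19): e=[-16,38,26] → ·
    (3,9)@(7, 19): e=[0,30,18] → #  [on edge]
    (5,9)@(11, 19): e=[32,14,2] → #
    (3,10)@(7, 21): e=[-16,50,14] → ·
    (4,10)@(9, 21): e=[0,42,6] → #  [on edge]
    (5,11)@(11, 23): e=[0,54,-6] → ·  [on edge]
  covered (8 px):
    · · · · · ·
    · · · · · ·
    · · · · · ·
    · · · · · ·
    · · · · · ·
    · · · · · ·
    · · · · · ·
    · # · · · ·
    · · # # # ·
    · · · # # #
    · · · · # ·
    · · · · · ·
T4:
  2·area = 81  (B↔C swapped to make it positive)
  edge (1, 13)→(0, 3): d=(-1,-10) top-left  bias=+0
  edge (0, 3)→(10, 22): d=(10,19) right/bottom  bias=-1
  edge (10, 22)→(1, 13): d=(-9,-9) top-left  bias=+0
    (0,2)@(1, 5): e=[8,1,72] → #
    (1,2)@(3, 5): e=[28,-37,90] → ·
    (0,3)@(1, 7): e=[6,21,54] → #
    (1,3)@(3, 7): e=[26,-17,72] → ·
    (0,4)@(1, 9): e=[4,41,36] → #
    (1,4)@(3, 9): e=[24,3,54] → #
    (2,4)@(5, 9): e=[44,-35,72] → ·
    (0,5)@(1, 11): e=[2,61,18] → #
    (2,5)@(5, 11): e=[42,-15,54] → ·
    (0,6)@(1, 13): e=[0,81,0] → #  [on edge]
    (2,6)@(5, 13): e=[40,5,36] → #
    (3,6)@(7, 13): e=[60,-33,54] → ·
    (1,7)@(3, 15): e=[18,63,0] → #  [on edge]
    (2,8)@(5, 17): e=[36,45,0] → #  [on edge]
    (3,9)@(7, 19): e=[54,27,0] → #  [on edge]
    (4,10)@(9, 21): e=[72,9,0] → #  [on edge]
    (5,11)@(11, 23): e=[90,-9,0] → ·  [on edge]
  covered (15 px):
    · · · · · ·
    · · · · · ·
    # · · · · ·
    # · · · · ·
    # # · · · ·
    # # · · · ·
    # # # · · ·
    · # # · · ·
    · · # # · ·
    · · · # · ·
    · · · · # ·
    · · · · · ·

Answer: "outside"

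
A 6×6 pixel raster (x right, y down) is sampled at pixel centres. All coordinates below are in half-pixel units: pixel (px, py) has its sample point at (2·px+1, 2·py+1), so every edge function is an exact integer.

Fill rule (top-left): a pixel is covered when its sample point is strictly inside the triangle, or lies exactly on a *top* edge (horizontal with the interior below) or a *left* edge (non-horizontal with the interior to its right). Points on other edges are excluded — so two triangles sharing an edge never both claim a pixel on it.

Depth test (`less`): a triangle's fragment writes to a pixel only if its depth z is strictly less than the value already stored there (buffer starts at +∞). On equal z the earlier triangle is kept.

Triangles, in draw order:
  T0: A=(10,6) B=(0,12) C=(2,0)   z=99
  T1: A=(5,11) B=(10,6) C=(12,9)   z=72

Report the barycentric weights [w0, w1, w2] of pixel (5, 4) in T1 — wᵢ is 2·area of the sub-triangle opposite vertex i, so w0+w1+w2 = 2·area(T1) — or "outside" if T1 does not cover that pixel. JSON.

T0:
  2·area = 108
  edge (10, 6)→(0, 12): d=(-10,6) right/bottom  bias=-1
  edge (0, 12)→(2, 0): d=(2,-12) top-left  bias=+0
  edge (2, 0)→(10, 6): d=(8,6) right/bottom  bias=-1
    (1,0)@(3, 1): e=[92,14,2] → #
    (2,0)@(5, 1): e=[80,38,-10] → ·
    (1,1)@(3, 3): e=[72,18,18] → #
    (2,1)@(5, 3): e=[60,42,6] → #
    (3,1)@(7, 3): e=[48,66,-6] → ·
    (1,2)@(3, 5): e=[52,22,34] → #
    (3,2)@(7, 5): e=[28,70,10] → #
    (4,2)@(9, 5): e=[16,94,-2] → ·
    (0,3)@(1, 7): e=[44,2,62] → #
    (4,3)@(9, 7): e=[-4,98,14] → ·
    (0,4)@(1, 9): e=[24,6,78] → #
    (2,4)@(5, 9): e=[0,54,54] → ·  [on edge]
  covered (13 px):
    · # · · · ·
    · # # · · ·
    · # # # · ·
    # # # # · ·
    # # · · · ·
    # · · · · ·
T1:
  2·area = 25
  edge (5, 11)→(10, 6): d=(5,-5) top-left  bias=+0
  edge (10, 6)→(12, 9): d=(2,3) right/bottom  bias=-1
  edge (12, 9)→(5, 11): d=(-7,2) right/bottom  bias=-1
    (5,2)@(11, 5): e=[0,-5,30] → ·  [on edge]
    (4,3)@(9, 7): e=[0,5,20] → #  [on edge]
    (5,3)@(11, 7): e=[10,-1,16] → ·
    (3,4)@(7, 9): e=[0,15,10] → #  [on edge]
    (5,4)@(11, 9): e=[20,3,2] → #
    (2,5)@(5, 11): e=[0,25,0] → ·  [on edge]
    (3,5)@(7, 11): e=[10,19,-4] → ·
    (4,5)@(9, 11): e=[20,13,-8] → ·
    (5,5)@(11, 11): e=[30,7,-12] → ·
  covered (4 px):
    · · · · · ·
    · · · · · ·
    · · · · · ·
    · · · · # ·
    · · · # # #
    · · · · · ·

Answer: [3,2,20]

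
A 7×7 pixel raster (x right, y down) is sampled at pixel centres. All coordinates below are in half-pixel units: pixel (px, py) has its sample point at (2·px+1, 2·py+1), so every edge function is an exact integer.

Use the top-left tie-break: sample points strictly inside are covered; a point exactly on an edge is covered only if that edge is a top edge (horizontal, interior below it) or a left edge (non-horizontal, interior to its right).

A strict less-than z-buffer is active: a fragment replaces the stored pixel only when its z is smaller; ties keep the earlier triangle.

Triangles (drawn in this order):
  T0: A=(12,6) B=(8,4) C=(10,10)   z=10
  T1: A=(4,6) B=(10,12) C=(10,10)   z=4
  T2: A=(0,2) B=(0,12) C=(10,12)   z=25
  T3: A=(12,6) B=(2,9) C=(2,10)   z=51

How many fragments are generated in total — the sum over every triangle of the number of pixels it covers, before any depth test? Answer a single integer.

T0:
  2·area = 20  (B↔C swapped to make it positive)
  edge (12, 6)→(10, 10): d=(-2,4) right/bottom  bias=-1
  edge (10, 10)→(8, 4): d=(-2,-6) top-left  bias=+0
  edge (8, 4)→(12, 6): d=(4,2) right/bottom  bias=-1
    (3,0)@(7, 1): e=[30,0,-10] → ·  [on edge]
    (4,2)@(9, 5): e=[14,4,2] → #
    (5,2)@(11, 5): e=[6,16,-2] → ·
    (4,3)@(9, 7): e=[10,0,10] → #  [on edge]
    (5,3)@(11, 7): e=[2,12,6] → #
    (6,3)@(13, 7): e=[-6,24,2] → ·
    (4,4)@(9, 9): e=[6,-4,18] → ·
    (5,4)@(11, 9): e=[-2,8,14] → ·
    (5,6)@(11, 13): e=[-10,0,30] → ·  [on edge]
  covered (3 px):
    · · · · · · ·
    · · · · · · ·
    · · · · # · ·
    · · · · # # ·
    · · · · · · ·
    · · · · · · ·
    · · · · · · ·
T1:
  2·area = 12  (B↔C swapped to make it positive)
  edge (4, 6)→(10, 10): d=(6,4) right/bottom  bias=-1
  edge (10, 10)→(10, 12): d=(0,2) right/bottom  bias=-1
  edge (10, 12)→(4, 6): d=(-6,-6) top-left  bias=+0
    (0,1)@(1, 3): e=[-6,18,0] → ·  [on edge]
    (1,2)@(3, 5): e=[-2,14,0] → ·  [on edge]
    (2,3)@(5, 7): e=[2,10,0] → #  [on edge]
    (3,3)@(7, 7): e=[-6,6,12] → ·
    (2,4)@(5, 9): e=[14,10,-12] → ·
    (3,4)@(7, 9): e=[6,6,0] → #  [on edge]
    (4,4)@(9, 9): e=[-2,2,12] → ·
    (3,5)@(7, 11): e=[18,6,-12] → ·
    (4,5)@(9, 11): e=[10,2,0] → #  [on edge]
    (5,5)@(11, 11): e=[2,-2,12] → ·
    (4,6)@(9, 13): e=[22,2,-12] → ·
    (5,6)@(11, 13): e=[14,-2,0] → ·  [on edge]
  covered (3 px):
    · · · · · · ·
    · · · · · · ·
    · · · · · · ·
    · · # · · · ·
    · · · # · · ·
    · · · · # · ·
    · · · · · · ·
T2:
  2·area = 100  (B↔C swapped to make it positive)
  edge (0, 2)→(10, 12): d=(10,10) right/bottom  bias=-1
  edge (10, 12)→(0, 12): d=(-10,0) right/bottom  bias=-1
  edge (0, 12)→(0, 2): d=(0,-10) top-left  bias=+0
    (0,1)@(1, 3): e=[0,90,10] → ·  [on edge]
    (0,2)@(1, 5): e=[20,70,10] → #
    (1,2)@(3, 5): e=[0,70,30] → ·  [on edge]
    (0,3)@(1, 7): e=[40,50,10] → #
    (1,3)@(3, 7): e=[20,50,30] → #
    (2,3)@(5, 7): e=[0,50,50] → ·  [on edge]
    (0,4)@(1, 9): e=[60,30,10] → #
    (2,4)@(5, 9): e=[20,30,50] → #
    (3,4)@(7, 9): e=[0,30,70] → ·  [on edge]
    (0,5)@(1, 11): e=[80,10,10] → #
    (3,5)@(7, 11): e=[20,10,70] → #
    (4,5)@(9, 11): e=[0,10,90] → ·  [on edge]
    (5,6)@(11, 13): e=[0,-10,110] → ·  [on edge]
  covered (10 px):
    · · · · · · ·
    · · · · · · ·
    # · · · · · ·
    # # · · · · ·
    # # # · · · ·
    # # # # · · ·
    · · · · · · ·
T3:
  2·area = 10  (B↔C swapped to make it positive)
  edge (12, 6)→(2, 10): d=(-10,4) right/bottom  bias=-1
  edge (2, 10)→(2, 9): d=(0,-1) top-left  bias=+0
  edge (2, 9)→(12, 6): d=(10,-3) top-left  bias=+0
    (4,3)@(9, 7): e=[2,7,1] → #
    (5,3)@(11, 7): e=[-6,9,7] → ·
    (1,4)@(3, 9): e=[6,1,3] → #
    (2,4)@(5, 9): e=[-2,3,9] → ·
    (4,4)@(9, 9): e=[-18,7,21] → ·
    (1,5)@(3, 11): e=[-14,1,23] → ·
  covered (2 px):
    · · · · · · ·
    · · · · · · ·
    · · · · · · ·
    · · · · # · ·
    · # · · · · ·
    · · · · · · ·
    · · · · · · ·

Result: 18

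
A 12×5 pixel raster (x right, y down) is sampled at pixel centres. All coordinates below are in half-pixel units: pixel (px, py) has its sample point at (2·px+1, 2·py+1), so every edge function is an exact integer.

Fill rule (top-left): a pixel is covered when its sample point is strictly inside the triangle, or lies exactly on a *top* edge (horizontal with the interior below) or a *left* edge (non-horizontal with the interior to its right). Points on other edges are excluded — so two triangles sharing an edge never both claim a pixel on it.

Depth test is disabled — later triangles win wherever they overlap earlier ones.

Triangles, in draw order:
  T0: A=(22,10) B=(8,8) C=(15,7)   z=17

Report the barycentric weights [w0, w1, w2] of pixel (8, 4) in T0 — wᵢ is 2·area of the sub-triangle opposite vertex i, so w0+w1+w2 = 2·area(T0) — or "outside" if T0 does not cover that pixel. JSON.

T0:
  2·area = 28
  edge (22, 10)→(8, 8): d=(-14,-2) top-left  bias=+0
  edge (8, 8)→(15, 7): d=(7,-1) top-left  bias=+0
  edge (15, 7)→(22, 10): d=(7,3) right/bottom  bias=-1
    (0,0)@(1, 1): e=[84,-56,0] → .  [on edge]
    (0,3)@(1, 7): e=[0,-14,42] → .  [on edge]
    (7,3)@(15, 7): e=[28,0,0] → .  [on edge]
    (0,4)@(1, 9): e=[-28,0,56] → .  [on edge]
    (7,4)@(15, 9): e=[0,14,14] → X  [on edge]
    (8,4)@(17, 9): e=[4,16,8] → X
    (9,4)@(19, 9): e=[8,18,2] → X
    (10,4)@(21, 9): e=[12,20,-4] → .
  covered (3 px):
    . . . . . . . . . . . .
    . . . . . . . . . . . .
    . . . . . . . . . . . .
    . . . . . . . . . . . .
    . . . . . . . X X X . .

Final: [16,8,4]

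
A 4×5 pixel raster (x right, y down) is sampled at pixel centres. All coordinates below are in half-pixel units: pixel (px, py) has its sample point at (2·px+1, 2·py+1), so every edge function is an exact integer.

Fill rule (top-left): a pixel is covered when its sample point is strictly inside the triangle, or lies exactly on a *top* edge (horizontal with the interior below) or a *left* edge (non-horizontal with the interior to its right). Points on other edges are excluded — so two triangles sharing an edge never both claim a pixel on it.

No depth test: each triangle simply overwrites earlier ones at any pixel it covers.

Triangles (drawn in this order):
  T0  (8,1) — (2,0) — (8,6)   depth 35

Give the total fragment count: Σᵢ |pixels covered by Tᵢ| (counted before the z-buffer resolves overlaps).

T0:
  2·area = 30  (B↔C swapped to make it positive)
  edge (8, 1)→(8, 6): d=(0,5) right/bottom  bias=-1
  edge (8, 6)→(2, 0): d=(-6,-6) top-left  bias=+0
  edge (2, 0)→(8, 1): d=(6,1) right/bottom  bias=-1
    (1,0)@(3, 1): e=[25,0,5] → █  [on edge]
    (2,0)@(5, 1): e=[15,12,3] → █
    (3,0)@(7, 1): e=[5,24,1] → █
    (1,1)@(3, 3): e=[25,-12,17] → ·
    (2,1)@(5, 3): e=[15,0,15] → █  [on edge]
    (2,2)@(5, 5): e=[15,-12,27] → ·
    (3,2)@(7, 5): e=[5,0,25] → █  [on edge]
    (3,3)@(7, 7): e=[5,-12,37] → ·
  covered (6 px):
    · █ █ █
    · · █ █
    · · · █
    · · · ·
    · · · ·

Answer: 6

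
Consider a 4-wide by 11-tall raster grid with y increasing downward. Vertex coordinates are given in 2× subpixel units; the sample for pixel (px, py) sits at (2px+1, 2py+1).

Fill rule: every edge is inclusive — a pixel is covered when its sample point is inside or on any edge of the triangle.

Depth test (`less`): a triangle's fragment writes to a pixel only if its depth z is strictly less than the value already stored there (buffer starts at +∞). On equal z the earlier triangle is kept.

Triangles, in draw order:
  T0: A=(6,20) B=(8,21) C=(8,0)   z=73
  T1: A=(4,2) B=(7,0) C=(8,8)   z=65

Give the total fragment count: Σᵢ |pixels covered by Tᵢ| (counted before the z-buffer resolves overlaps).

T0:
  2·area = 42  (B↔C swapped to make it positive)
  edge (6, 20)→(8, 0): d=(2,-20) inclusive
  edge (8, 0)→(8, 21): d=(0,21) inclusive
  edge (8, 21)→(6, 20): d=(-2,-1) inclusive
    (3,5)@(7, 11): e=[2,21,19] → #
    (3,6)@(7, 13): e=[6,21,15] → #
    (3,7)@(7, 15): e=[10,21,11] → #
    (3,8)@(7, 17): e=[14,21,7] → #
    (3,9)@(7, 19): e=[18,21,3] → #
    (3,10)@(7, 21): e=[22,21,-1] → ·
  covered (5 px):
    · · · ·
    · · · ·
    · · · ·
    · · · ·
    · · · ·
    · · · #
    · · · #
    · · · #
    · · · #
    · · · #
    · · · ·
T1:
  2·area = 26
  edge (4, 2)→(7, 0): d=(3,-2) inclusive
  edge (7, 0)→(8, 8): d=(1,8) inclusive
  edge (8, 8)→(4, 2): d=(-4,-6) inclusive
    (3,0)@(7, 1): e=[3,1,22] → #
    (2,1)@(5, 3): e=[5,19,2] → #
    (2,2)@(5, 5): e=[11,21,-6] → ·
    (3,2)@(7, 5): e=[15,5,6] → #
    (3,3)@(7, 7): e=[21,7,-2] → ·
  covered (4 px):
    · · · #
    · · # #
    · · · #
    · · · ·
    · · · ·
    · · · ·
    · · · ·
    · · · ·
    · · · ·
    · · · ·
    · · · ·

Final: 9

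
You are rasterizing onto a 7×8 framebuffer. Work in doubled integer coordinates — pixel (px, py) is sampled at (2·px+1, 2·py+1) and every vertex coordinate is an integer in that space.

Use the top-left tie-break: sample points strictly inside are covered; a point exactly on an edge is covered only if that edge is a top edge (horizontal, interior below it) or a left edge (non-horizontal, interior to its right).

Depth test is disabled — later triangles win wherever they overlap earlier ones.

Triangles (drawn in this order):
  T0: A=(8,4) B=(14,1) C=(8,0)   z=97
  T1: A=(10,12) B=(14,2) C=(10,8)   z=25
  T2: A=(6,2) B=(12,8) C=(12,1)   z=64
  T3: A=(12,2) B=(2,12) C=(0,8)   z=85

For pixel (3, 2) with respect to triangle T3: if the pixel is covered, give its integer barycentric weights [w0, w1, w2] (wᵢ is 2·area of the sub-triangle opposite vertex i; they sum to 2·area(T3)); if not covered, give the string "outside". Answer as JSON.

T0:
  2·area = 24  (B↔C swapped to make it positive)
  edge (8, 4)→(8, 0): d=(0,-4) top-left  bias=+0
  edge (8, 0)→(14, 1): d=(6,1) right/bottom  bias=-1
  edge (14, 1)→(8, 4): d=(-6,3) right/bottom  bias=-1
    (4,0)@(9, 1): e=[4,5,15] → █
    (5,0)@(11, 1): e=[12,3,9] → █
    (6,0)@(13, 1): e=[20,1,3] → █
    (4,1)@(9, 3): e=[4,17,3] → █
    (5,1)@(11, 3): e=[12,15,-3] → ·
    (6,1)@(13, 3): e=[20,13,-9] → ·
    (4,2)@(9, 5): e=[4,29,-9] → ·
  covered (4 px):
    · · · · █ █ █
    · · · · █ · ·
    · · · · · · ·
    · · · · · · ·
    · · · · · · ·
    · · · · · · ·
    · · · · · · ·
    · · · · · · ·
T1:
  2·area = 16  (B↔C swapped to make it positive)
  edge (10, 12)→(10, 8): d=(0,-4) top-left  bias=+0
  edge (10, 8)→(14, 2): d=(4,-6) top-left  bias=+0
  edge (14, 2)→(10, 12): d=(-4,10) right/bottom  bias=-1
    (5,3)@(11, 7): e=[4,2,10] → █
    (6,3)@(13, 7): e=[12,14,-10] → ·
    (5,4)@(11, 9): e=[4,10,2] → █
    (6,4)@(13, 9): e=[12,22,-18] → ·
    (5,5)@(11, 11): e=[4,18,-6] → ·
  covered (2 px):
    · · · · · · ·
    · · · · · · ·
    · · · · · · ·
    · · · · · █ ·
    · · · · · █ ·
    · · · · · · ·
    · · · · · · ·
    · · · · · · ·
T2:
  2·area = 42  (B↔C swapped to make it positive)
  edge (6, 2)→(12, 1): d=(6,-1) top-left  bias=+0
  edge (12, 1)→(12, 8): d=(0,7) right/bottom  bias=-1
  edge (12, 8)→(6, 2): d=(-6,-6) top-left  bias=+0
    (2,0)@(5, 1): e=[-7,49,0] → ·  [on edge]
    (3,1)@(7, 3): e=[7,35,0] → █  [on edge]
    (4,1)@(9, 3): e=[9,21,12] → █
    (5,1)@(11, 3): e=[11,7,24] → █
    (6,1)@(13, 3): e=[13,-7,36] → ·
    (3,2)@(7, 5): e=[19,35,-12] → ·
    (4,2)@(9, 5): e=[21,21,0] → █  [on edge]
    (6,2)@(13, 5): e=[25,-7,24] → ·
    (4,3)@(9, 7): e=[33,21,-12] → ·
    (5,3)@(11, 7): e=[35,7,0] → █  [on edge]
    (6,3)@(13, 7): e=[37,-7,12] → ·
    (5,4)@(11, 9): e=[47,7,-12] → ·
    (6,4)@(13, 9): e=[49,-7,0] → ·  [on edge]
  covered (6 px):
    · · · · · · ·
    · · · █ █ █ ·
    · · · · █ █ ·
    · · · · · █ ·
    · · · · · · ·
    · · · · · · ·
    · · · · · · ·
    · · · · · · ·
T3:
  2·area = 60
  edge (12, 2)→(2, 12): d=(-10,10) right/bottom  bias=-1
  edge (2, 12)→(0, 8): d=(-2,-4) top-left  bias=+0
  edge (0, 8)→(12, 2): d=(12,-6) top-left  bias=+0
    (6,0)@(13, 1): e=[0,66,-6] → ·  [on edge]
    (5,1)@(11, 3): e=[0,54,6] → ·  [on edge]
    (3,2)@(7, 5): e=[20,34,6] → █
    (4,2)@(9, 5): e=[0,42,18] → ·  [on edge]
    (1,3)@(3, 7): e=[40,14,6] → █
    (2,3)@(5, 7): e=[20,22,18] → █
    (3,3)@(7, 7): e=[0,30,30] → ·  [on edge]
    (0,4)@(1, 9): e=[40,2,18] → █
    (2,4)@(5, 9): e=[0,18,42] → ·  [on edge]
    (0,5)@(1, 11): e=[20,-2,42] → ·
    (1,5)@(3, 11): e=[0,6,54] → ·  [on edge]
    (0,6)@(1, 13): e=[0,-6,66] → ·  [on edge]
  covered (5 px):
    · · · · · · ·
    · · · · · · ·
    · · · █ · · ·
    · █ █ · · · ·
    █ █ · · · · ·
    · · · · · · ·
    · · · · · · ·
    · · · · · · ·

Answer: [34,6,20]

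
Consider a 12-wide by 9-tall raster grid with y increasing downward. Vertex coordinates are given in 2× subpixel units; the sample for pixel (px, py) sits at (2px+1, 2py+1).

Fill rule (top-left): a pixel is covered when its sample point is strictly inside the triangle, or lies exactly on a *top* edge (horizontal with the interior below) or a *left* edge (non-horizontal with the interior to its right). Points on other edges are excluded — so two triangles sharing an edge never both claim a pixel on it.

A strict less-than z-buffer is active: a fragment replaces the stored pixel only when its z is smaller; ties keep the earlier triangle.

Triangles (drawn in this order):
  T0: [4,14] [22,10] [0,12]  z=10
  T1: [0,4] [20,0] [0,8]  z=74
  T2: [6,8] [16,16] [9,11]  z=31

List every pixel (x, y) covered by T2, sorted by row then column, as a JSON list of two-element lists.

T0:
  2·area = 52  (B↔C swapped to make it positive)
  edge (4, 14)→(0, 12): d=(-4,-2) top-left  bias=+0
  edge (0, 12)→(22, 10): d=(22,-2) top-left  bias=+0
  edge (22, 10)→(4, 14): d=(-18,4) right/bottom  bias=-1
    (5,5)@(11, 11): e=[26,0,26] → █  [on edge]
    (6,5)@(13, 11): e=[30,4,18] → █
    (7,5)@(15, 11): e=[34,8,10] → █
    (8,5)@(17, 11): e=[38,12,2] → █
    (9,5)@(19, 11): e=[42,16,-6] → ·
    (1,6)@(3, 13): e=[2,28,22] → █
    (2,6)@(5, 13): e=[6,32,14] → █
    (3,6)@(7, 13): e=[10,36,6] → █
    (4,6)@(9, 13): e=[14,40,-2] → ·
    (5,6)@(11, 13): e=[18,44,-10] → ·
    (6,6)@(13, 13): e=[22,48,-18] → ·
    (7,6)@(15, 13): e=[26,52,-26] → ·
  covered (7 px):
    · · · · · · · · · · · ·
    · · · · · · · · · · · ·
    · · · · · · · · · · · ·
    · · · · · · · · · · · ·
    · · · · · · · · · · · ·
    · · · · · █ █ █ █ · · ·
    · █ █ █ · · · · · · · ·
    · · · · · · · · · · · ·
    · · · · · · · · · · · ·
T1:
  2·area = 80
  edge (0, 4)→(20, 0): d=(20,-4) top-left  bias=+0
  edge (20, 0)→(0, 8): d=(-20,8) right/bottom  bias=-1
  edge (0, 8)→(0, 4): d=(0,-4) top-left  bias=+0
    (7,0)@(15, 1): e=[0,20,60] → █  [on edge]
    (8,0)@(17, 1): e=[8,4,68] → █
    (9,0)@(19, 1): e=[16,-12,76] → ·
    (2,1)@(5, 3): e=[0,60,20] → █  [on edge]
    (3,1)@(7, 3): e=[8,44,28] → █
    (4,1)@(9, 3): e=[16,28,36] → █
    (5,1)@(11, 3): e=[24,12,44] → █
    (6,1)@(13, 3): e=[32,-4,52] → ·
    (7,1)@(15, 3): e=[40,-20,60] → ·
    (8,1)@(17, 3): e=[48,-36,68] → ·
    (0,2)@(1, 5): e=[24,52,4] → █
    (1,2)@(3, 5): e=[32,36,12] → █
  covered (11 px):
    · · · · · · · █ █ · · ·
    · · █ █ █ █ · · · · · ·
    █ █ █ █ · · · · · · · ·
    █ · · · · · · · · · · ·
    · · · · · · · · · · · ·
    · · · · · · · · · · · ·
    · · · · · · · · · · · ·
    · · · · · · · · · · · ·
    · · · · · · · · · · · ·
T2:
  2·area = 6
  edge (6, 8)→(16, 16): d=(10,8) right/bottom  bias=-1
  edge (16, 16)→(9, 11): d=(-7,-5) top-left  bias=+0
  edge (9, 11)→(6, 8): d=(-3,-3) top-left  bias=+0
    (0,1)@(1, 3): e=[-10,16,0] → ·  [on edge]
    (1,2)@(3, 5): e=[-6,12,0] → ·  [on edge]
    (2,3)@(5, 7): e=[-2,8,0] → ·  [on edge]
    (3,4)@(7, 9): e=[2,4,0] → █  [on edge]
    (4,4)@(9, 9): e=[-14,14,6] → ·
    (3,5)@(7, 11): e=[22,-10,-6] → ·
    (4,5)@(9, 11): e=[6,0,0] → █  [on edge]
    (5,5)@(11, 11): e=[-10,10,6] → ·
    (4,6)@(9, 13): e=[26,-14,-6] → ·
    (5,6)@(11, 13): e=[10,-4,0] → ·  [on edge]
    (6,7)@(13, 15): e=[14,-8,0] → ·  [on edge]
    (7,8)@(15, 17): e=[18,-12,0] → ·  [on edge]
  covered (2 px):
    · · · · · · · · · · · ·
    · · · · · · · · · · · ·
    · · · · · · · · · · · ·
    · · · · · · · · · · · ·
    · · · █ · · · · · · · ·
    · · · · █ · · · · · · ·
    · · · · · · · · · · · ·
    · · · · · · · · · · · ·
    · · · · · · · · · · · ·

Answer: [[3,4],[4,5]]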